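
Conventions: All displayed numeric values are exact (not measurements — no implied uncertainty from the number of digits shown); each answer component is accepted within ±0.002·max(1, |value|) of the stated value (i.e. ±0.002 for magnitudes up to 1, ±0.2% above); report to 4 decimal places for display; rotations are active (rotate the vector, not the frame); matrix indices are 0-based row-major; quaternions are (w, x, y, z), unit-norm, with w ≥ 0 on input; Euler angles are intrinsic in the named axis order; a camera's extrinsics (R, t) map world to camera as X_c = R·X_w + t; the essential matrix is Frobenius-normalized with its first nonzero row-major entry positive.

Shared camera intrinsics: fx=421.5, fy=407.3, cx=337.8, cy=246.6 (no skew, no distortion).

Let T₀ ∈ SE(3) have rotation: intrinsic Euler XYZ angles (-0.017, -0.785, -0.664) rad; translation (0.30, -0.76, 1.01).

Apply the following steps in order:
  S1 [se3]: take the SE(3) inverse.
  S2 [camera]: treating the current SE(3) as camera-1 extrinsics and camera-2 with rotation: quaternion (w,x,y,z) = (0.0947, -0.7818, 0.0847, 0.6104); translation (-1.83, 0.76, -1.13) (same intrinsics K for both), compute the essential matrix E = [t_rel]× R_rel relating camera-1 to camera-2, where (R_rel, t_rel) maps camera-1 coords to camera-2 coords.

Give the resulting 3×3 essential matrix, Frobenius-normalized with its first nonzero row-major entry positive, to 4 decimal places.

after S1 (invert_se3): R=[0.5571 -0.6067 0.5670; 0.4359 0.7948 0.4221; -0.7068 0.0120 0.7073], t=(-1.2009, 0.0469, -0.4932)
after S2 (essential): [0.0085 -0.4210 0.2433; -0.2504 -0.1247 0.5433; -0.2817 0.5178 0.2062]

matrix = [0.0085 -0.4210 0.2433; -0.2504 -0.1247 0.5433; -0.2817 0.5178 0.2062]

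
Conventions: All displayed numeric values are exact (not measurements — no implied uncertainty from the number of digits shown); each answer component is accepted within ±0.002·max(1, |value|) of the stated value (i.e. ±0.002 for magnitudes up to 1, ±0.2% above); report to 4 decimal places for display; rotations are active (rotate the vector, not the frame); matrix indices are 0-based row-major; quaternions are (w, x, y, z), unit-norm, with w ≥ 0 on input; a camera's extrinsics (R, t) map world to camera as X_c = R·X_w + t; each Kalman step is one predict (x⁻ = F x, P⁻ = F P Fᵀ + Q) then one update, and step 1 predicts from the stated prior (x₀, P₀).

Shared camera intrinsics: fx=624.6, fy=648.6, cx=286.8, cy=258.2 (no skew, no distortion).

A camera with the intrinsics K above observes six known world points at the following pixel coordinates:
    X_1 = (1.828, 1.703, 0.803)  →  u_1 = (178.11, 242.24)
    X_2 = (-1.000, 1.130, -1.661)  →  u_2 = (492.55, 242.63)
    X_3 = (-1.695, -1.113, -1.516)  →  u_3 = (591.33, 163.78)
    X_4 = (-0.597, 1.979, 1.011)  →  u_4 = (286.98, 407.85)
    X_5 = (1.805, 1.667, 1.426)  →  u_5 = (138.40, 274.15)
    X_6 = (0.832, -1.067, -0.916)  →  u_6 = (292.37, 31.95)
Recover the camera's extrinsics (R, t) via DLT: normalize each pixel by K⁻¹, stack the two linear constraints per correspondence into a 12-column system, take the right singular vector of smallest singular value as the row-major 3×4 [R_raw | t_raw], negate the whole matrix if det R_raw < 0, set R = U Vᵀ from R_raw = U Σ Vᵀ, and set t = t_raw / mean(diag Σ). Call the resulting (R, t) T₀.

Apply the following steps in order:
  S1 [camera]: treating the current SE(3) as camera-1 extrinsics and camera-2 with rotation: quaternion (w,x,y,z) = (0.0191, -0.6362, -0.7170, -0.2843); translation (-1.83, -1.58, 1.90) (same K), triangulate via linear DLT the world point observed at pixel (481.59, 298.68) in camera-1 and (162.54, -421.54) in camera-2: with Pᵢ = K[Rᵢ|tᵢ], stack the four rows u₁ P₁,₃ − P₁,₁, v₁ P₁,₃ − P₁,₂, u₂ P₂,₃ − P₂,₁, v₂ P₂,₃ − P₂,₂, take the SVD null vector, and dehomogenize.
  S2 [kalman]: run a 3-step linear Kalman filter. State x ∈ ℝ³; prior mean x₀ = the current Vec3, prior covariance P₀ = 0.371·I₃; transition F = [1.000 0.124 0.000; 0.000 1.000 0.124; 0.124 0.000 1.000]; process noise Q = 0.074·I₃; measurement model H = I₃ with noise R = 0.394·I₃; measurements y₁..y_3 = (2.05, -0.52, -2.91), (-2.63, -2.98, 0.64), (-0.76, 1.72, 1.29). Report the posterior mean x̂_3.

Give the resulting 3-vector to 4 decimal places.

result = (-0.6957, -0.0856, -0.1852)

source (pnp_recover): camera pose = R=[-0.6142 0.1827 -0.7677; -0.6454 0.4435 0.6219; 0.4541 0.8775 -0.1545], t=(0.0500, -0.2700, 5.7204)
after S1 (triangulate): (-1.2543, 1.5275, -1.2854)
after S2 (kf_track): (-0.6957, -0.0856, -0.1852)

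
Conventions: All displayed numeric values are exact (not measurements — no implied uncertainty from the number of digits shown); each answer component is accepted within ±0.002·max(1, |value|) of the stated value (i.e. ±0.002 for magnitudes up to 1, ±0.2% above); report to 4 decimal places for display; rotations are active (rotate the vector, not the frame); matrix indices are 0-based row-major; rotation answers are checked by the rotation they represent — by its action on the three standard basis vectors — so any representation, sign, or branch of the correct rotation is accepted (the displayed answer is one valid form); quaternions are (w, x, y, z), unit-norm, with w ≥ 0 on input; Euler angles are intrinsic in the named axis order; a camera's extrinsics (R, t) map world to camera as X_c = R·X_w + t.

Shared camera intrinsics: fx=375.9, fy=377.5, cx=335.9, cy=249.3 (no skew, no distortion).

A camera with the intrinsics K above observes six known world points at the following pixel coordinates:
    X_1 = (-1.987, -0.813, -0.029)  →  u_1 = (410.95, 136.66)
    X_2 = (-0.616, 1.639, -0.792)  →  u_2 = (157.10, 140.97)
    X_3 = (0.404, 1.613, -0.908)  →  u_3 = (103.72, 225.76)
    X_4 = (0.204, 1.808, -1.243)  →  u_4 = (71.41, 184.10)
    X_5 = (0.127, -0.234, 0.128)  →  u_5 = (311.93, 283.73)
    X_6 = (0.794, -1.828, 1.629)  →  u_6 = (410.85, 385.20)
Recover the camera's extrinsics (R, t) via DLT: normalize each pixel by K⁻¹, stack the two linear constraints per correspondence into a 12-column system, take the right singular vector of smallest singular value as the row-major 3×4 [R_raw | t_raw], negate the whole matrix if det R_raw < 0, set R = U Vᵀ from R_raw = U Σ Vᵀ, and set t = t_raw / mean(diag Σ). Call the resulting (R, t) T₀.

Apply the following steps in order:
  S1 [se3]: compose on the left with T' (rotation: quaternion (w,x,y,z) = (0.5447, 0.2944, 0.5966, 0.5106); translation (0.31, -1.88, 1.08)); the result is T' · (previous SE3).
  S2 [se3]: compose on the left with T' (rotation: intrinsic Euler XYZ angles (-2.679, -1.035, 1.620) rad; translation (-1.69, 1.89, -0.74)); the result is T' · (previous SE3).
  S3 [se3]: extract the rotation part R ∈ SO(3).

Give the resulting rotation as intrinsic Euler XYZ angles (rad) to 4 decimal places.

rotation (euler_xyz) = (1.8222, -0.5875, -2.6494)

source (pnp_recover): camera pose = R=[-0.3151 -0.9487 0.0262; 0.9050 -0.2920 0.3092; -0.2857 0.1211 0.9506], t=(-0.4600, 0.1700, 4.2501)
after S1 (compose_se3): R=[-0.3836 0.3963 0.8341; -0.0921 -0.9151 0.3925; 0.9189 0.0737 0.3875], t=(4.4225, -1.0193, 1.8867)
after S2 (compose_se3): R=[-0.7335 0.3933 -0.5543; 0.5907 -0.0345 -0.8062; -0.3362 -0.9188 -0.2070], t=(-2.9036, -1.3707, -4.2116)
after S3 (rot_of_se3): [-0.7335 0.3933 -0.5543; 0.5907 -0.0345 -0.8062; -0.3362 -0.9188 -0.2070]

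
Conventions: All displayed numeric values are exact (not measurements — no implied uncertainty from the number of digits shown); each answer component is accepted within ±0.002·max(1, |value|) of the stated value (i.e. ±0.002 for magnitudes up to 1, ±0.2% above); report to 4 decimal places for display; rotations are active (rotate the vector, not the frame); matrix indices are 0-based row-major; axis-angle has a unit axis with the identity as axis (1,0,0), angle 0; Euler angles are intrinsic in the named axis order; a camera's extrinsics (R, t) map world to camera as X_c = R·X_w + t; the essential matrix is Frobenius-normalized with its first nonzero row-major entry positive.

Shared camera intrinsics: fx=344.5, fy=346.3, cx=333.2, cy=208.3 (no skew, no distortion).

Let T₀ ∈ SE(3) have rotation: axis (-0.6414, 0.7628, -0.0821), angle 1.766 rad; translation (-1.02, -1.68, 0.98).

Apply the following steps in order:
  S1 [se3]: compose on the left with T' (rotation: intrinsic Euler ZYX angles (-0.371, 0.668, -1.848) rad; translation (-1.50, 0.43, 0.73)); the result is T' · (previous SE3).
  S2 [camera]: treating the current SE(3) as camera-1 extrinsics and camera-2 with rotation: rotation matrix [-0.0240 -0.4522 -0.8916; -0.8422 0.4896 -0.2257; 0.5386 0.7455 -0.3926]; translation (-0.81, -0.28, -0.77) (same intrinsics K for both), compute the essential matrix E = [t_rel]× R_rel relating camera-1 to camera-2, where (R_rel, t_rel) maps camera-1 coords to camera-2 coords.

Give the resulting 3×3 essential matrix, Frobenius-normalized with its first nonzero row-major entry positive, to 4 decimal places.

matrix = [0.1472 -0.2817 0.2110; 0.3006 0.5577 -0.1838; -0.5781 0.0905 -0.2774]

after S1 (compose_se3): R=[0.5218 -0.8305 0.1952; -0.7152 -0.5505 -0.4306; 0.4651 0.0851 -0.8812], t=(-0.9599, 1.7246, 2.4198)
after S2 (essential): [0.1472 -0.2817 0.2110; 0.3006 0.5577 -0.1838; -0.5781 0.0905 -0.2774]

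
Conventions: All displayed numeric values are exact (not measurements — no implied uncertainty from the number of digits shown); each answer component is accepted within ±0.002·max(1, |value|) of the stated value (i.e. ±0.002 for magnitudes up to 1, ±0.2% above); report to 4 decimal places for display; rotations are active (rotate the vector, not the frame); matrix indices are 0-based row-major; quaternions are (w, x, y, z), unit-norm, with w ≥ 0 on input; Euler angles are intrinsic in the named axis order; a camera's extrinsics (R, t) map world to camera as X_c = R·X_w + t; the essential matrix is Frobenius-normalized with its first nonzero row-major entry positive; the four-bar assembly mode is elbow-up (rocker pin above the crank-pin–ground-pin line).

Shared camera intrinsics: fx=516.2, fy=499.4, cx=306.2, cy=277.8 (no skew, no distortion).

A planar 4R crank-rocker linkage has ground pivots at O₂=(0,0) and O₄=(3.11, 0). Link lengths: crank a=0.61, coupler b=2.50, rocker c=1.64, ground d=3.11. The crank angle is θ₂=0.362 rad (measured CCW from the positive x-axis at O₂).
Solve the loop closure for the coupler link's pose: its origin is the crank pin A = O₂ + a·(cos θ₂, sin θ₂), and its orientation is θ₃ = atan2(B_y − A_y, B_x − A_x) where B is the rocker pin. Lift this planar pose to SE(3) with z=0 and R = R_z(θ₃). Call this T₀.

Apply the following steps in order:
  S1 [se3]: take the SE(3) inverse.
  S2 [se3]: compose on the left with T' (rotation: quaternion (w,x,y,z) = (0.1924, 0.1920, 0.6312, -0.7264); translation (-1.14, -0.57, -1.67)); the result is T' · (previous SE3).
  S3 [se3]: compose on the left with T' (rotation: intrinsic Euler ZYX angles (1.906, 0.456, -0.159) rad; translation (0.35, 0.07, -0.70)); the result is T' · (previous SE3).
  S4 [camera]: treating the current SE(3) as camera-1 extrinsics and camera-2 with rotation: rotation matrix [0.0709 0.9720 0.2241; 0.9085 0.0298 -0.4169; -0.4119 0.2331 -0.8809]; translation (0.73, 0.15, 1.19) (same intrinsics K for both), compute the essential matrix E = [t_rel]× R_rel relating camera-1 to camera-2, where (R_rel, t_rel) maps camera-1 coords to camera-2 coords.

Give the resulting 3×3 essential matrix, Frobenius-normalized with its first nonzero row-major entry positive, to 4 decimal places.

source (fourbar_fk): coupler pose = R=[0.8384 -0.5451 0.0000; 0.5451 0.8384 0.0000; 0.0000 0.0000 1.0000], t=(0.5705, 0.2160, 0.0000)
after S1 (invert_se3): R=[0.8384 0.5451 0.0000; -0.5451 0.8384 0.0000; 0.0000 0.0000 1.0000], t=(-0.5960, 0.1299, 0.0000)
after S2 (compose_se3): R=[-0.9990 -0.0270 -0.0361; 0.0392 -0.1285 -0.9909; 0.0221 -0.9913 0.1294], t=(-0.5643, -0.5646, -1.4685)
after S3 (compose_se3): R=[0.2529 0.4148 0.8740; -0.8544 -0.3281 0.4029; 0.4540 -0.8487 0.2715], t=(1.4598, -0.7143, -1.6730)
after S4 (essential): [0.0237 0.4061 -0.1405; -0.1716 -0.1686 -0.6639; 0.0458 0.5459 -0.1267]

matrix = [0.0237 0.4061 -0.1405; -0.1716 -0.1686 -0.6639; 0.0458 0.5459 -0.1267]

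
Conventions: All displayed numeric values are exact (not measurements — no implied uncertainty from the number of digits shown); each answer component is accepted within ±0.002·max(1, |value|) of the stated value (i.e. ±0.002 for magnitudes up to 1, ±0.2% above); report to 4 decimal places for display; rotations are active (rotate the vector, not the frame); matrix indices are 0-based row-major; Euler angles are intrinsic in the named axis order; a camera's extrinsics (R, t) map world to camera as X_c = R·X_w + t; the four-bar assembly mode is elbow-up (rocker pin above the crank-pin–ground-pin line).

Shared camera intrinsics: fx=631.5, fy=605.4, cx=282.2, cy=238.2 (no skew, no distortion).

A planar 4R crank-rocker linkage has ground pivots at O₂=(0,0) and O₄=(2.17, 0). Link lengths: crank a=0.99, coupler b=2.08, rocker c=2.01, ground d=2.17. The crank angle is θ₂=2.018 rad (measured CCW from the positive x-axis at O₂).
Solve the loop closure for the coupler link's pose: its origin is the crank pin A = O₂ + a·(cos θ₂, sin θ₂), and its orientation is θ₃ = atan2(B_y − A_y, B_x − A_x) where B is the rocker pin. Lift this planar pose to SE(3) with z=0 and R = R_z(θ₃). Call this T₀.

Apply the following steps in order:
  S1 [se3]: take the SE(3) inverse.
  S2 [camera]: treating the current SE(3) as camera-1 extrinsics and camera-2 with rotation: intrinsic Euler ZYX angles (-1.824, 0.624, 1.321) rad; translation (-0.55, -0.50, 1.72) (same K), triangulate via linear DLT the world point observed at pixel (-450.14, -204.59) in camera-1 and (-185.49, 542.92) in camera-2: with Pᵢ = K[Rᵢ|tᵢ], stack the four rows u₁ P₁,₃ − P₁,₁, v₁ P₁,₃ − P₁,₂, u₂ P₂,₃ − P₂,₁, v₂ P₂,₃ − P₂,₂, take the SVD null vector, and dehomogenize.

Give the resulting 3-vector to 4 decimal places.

result = (-1.3459, -0.6975, 1.3391)

source (fourbar_fk): coupler pose = R=[0.8848 -0.4659 0.0000; 0.4659 0.8848 0.0000; 0.0000 0.0000 1.0000], t=(-0.4281, 0.8926, 0.0000)
after S1 (invert_se3): R=[0.8848 0.4659 0.0000; -0.4659 0.8848 0.0000; 0.0000 0.0000 1.0000], t=(-0.0371, -0.9893, 0.0000)
after S2 (triangulate): (-1.3459, -0.6975, 1.3391)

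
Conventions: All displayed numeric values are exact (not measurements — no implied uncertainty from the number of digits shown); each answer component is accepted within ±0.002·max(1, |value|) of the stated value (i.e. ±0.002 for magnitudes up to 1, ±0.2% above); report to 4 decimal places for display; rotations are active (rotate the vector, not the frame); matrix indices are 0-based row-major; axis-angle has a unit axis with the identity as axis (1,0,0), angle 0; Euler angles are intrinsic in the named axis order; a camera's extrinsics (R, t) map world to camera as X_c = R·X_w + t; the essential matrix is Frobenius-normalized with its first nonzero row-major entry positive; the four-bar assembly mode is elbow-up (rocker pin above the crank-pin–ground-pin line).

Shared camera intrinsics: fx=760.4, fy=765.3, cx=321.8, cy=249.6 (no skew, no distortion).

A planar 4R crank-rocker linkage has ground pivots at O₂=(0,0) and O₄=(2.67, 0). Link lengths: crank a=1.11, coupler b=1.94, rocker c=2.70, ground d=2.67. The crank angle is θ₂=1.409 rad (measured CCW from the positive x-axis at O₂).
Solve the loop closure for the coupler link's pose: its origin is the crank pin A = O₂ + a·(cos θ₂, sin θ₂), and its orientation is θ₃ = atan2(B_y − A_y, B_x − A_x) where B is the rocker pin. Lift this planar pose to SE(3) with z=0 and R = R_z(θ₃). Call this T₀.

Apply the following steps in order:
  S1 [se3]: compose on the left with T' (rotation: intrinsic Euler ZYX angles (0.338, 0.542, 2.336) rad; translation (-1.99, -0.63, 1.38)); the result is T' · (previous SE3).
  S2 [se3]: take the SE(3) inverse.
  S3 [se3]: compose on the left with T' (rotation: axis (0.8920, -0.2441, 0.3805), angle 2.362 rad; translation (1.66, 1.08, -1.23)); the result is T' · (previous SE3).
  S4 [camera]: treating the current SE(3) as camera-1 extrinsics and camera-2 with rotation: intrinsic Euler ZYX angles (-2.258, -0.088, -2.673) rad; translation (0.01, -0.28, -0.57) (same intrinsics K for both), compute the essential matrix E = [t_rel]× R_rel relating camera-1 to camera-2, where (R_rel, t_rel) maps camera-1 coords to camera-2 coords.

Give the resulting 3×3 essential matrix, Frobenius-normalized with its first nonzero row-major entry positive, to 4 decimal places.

source (fourbar_fk): coupler pose = R=[0.7107 -0.7035 0.0000; 0.7035 0.7107 0.0000; 0.0000 0.0000 1.0000], t=(0.1788, 1.0955, 0.0000)
after S1 (compose_se3): R=[0.9829 -0.1558 -0.0979; -0.1710 -0.5766 -0.7989; 0.0680 0.8020 -0.5934], t=(-1.2093, -1.1600, 1.9646)
after S2 (invert_se3): R=[0.9829 -0.1710 0.0680; -0.1558 -0.5766 0.8020; -0.0979 -0.7989 -0.5934], t=(0.8567, -2.4330, 0.1207)
after S3 (compose_se3): R=[0.6988 -0.0691 -0.7119; 0.0686 0.9972 -0.0294; 0.7120 -0.0283 0.7016], t=(3.8237, 2.3774, -1.7803)
after S4 (essential): [0.3049 -0.3102 0.2403; 0.0947 -0.5509 -0.3738; 0.2973 -0.0799 0.4539]

matrix = [0.3049 -0.3102 0.2403; 0.0947 -0.5509 -0.3738; 0.2973 -0.0799 0.4539]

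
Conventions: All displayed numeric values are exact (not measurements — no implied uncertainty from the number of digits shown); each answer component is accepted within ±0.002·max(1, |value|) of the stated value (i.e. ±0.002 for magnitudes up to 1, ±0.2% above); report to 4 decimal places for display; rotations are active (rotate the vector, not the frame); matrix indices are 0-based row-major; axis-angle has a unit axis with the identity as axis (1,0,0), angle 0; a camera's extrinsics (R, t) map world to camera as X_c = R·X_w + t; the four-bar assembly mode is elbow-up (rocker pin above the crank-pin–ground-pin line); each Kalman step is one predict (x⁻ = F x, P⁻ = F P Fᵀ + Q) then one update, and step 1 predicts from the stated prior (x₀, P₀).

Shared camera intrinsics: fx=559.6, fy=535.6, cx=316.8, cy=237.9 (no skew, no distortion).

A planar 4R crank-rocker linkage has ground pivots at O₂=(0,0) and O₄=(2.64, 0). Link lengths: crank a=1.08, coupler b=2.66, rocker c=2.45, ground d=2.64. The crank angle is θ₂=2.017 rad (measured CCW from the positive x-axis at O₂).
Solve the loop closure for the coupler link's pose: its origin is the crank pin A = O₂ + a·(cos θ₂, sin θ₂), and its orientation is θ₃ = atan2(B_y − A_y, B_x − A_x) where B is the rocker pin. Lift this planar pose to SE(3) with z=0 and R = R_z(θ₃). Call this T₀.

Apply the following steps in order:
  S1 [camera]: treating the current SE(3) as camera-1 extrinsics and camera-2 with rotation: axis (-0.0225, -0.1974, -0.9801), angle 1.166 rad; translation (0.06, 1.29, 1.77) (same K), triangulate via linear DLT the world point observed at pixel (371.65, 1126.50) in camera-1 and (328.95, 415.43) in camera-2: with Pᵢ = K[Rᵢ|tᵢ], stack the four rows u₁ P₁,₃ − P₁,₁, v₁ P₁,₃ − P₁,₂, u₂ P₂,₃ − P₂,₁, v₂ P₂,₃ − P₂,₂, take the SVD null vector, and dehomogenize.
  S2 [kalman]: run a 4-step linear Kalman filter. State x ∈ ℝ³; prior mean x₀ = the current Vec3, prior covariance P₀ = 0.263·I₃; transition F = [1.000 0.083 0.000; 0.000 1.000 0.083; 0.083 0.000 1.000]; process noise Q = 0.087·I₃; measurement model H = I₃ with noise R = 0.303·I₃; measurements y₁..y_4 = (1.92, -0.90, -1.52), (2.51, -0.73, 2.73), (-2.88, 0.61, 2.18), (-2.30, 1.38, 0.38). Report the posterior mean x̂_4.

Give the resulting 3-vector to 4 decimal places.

result = (-1.0537, 0.5457, 1.0443)

source (fourbar_fk): coupler pose = R=[0.8641 -0.5033 0.0000; 0.5033 0.8641 0.0000; 0.0000 0.0000 1.0000], t=(-0.4661, 0.9743, 0.0000)
after S1 (triangulate): (0.5503, -0.1163, 0.6936)
after S2 (kf_track): (-1.0537, 0.5457, 1.0443)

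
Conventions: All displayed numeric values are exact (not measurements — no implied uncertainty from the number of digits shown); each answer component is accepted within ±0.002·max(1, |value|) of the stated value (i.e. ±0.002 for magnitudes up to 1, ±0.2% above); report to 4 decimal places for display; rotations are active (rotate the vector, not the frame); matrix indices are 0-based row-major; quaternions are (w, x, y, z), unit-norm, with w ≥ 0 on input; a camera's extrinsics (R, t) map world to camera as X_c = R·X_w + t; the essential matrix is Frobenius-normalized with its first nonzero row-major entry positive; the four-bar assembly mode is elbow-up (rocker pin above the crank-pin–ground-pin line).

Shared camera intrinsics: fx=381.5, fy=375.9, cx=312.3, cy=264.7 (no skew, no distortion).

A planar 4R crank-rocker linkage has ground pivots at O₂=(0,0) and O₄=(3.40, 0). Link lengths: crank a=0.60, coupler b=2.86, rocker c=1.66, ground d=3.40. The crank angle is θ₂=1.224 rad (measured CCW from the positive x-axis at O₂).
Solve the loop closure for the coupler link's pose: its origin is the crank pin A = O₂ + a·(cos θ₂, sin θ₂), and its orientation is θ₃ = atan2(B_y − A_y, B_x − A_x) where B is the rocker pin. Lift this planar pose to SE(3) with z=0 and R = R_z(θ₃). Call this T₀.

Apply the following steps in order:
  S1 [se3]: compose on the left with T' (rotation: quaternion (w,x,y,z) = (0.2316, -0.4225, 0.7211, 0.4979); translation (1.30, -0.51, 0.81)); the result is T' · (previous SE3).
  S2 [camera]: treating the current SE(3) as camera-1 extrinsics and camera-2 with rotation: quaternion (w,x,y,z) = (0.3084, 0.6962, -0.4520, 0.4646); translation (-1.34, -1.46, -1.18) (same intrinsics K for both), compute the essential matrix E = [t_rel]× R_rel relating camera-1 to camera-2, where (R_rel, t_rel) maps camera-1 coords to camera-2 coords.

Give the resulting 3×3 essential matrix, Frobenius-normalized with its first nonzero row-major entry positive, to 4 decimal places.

matrix = [0.5724 0.2691 0.2517; -0.2053 -0.1261 0.1026; 0.1418 0.1753 -0.6459]

source (fourbar_fk): coupler pose = R=[0.9353 -0.3538 0.0000; 0.3538 0.9353 0.0000; 0.0000 0.0000 1.0000], t=(0.2039, 0.5643, 0.0000)
after S1 (compose_se3): R=[-0.7982 -0.5961 -0.0867; -0.3021 0.2717 0.9137; -0.5211 0.7556 -0.3969], t=(0.7168, -0.5042, 0.9508)
after S2 (essential): [0.5724 0.2691 0.2517; -0.2053 -0.1261 0.1026; 0.1418 0.1753 -0.6459]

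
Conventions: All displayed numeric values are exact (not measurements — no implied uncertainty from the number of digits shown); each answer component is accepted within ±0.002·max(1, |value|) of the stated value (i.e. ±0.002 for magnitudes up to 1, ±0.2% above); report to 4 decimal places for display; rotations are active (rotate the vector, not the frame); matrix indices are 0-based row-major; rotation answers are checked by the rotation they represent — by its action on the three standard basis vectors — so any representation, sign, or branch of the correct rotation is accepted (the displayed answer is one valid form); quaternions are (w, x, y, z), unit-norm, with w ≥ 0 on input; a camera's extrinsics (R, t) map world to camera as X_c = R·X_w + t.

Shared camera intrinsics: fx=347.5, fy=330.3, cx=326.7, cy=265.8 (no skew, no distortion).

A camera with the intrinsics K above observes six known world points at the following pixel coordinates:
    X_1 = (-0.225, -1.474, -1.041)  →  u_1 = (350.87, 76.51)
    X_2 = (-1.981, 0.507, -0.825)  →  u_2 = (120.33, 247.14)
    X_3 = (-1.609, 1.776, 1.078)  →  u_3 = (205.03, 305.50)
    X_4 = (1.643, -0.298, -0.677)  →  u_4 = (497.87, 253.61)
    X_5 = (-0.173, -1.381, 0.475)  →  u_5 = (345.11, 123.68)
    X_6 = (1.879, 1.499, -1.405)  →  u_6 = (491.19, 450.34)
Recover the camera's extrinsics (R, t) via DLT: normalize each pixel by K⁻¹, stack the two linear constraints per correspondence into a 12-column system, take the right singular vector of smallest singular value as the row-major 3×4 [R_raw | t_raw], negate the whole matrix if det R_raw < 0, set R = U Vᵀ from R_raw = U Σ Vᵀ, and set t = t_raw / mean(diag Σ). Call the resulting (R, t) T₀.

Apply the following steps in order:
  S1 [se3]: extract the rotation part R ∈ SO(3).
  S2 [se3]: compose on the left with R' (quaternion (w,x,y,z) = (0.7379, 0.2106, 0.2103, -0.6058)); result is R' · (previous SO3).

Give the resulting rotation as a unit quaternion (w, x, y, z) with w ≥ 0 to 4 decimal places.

rotation (quat) = (0.7792, 0.3102, 0.1033, -0.5347)

source (pnp_recover): camera pose = R=[0.9704 -0.2413 0.0034; 0.2357 0.9445 -0.2290; 0.0520 0.2231 0.9734], t=(0.0600, -0.3900, 4.1400)
after S1 (rot_of_se3): [0.9704 -0.2413 0.0034; 0.2357 0.9445 -0.2290; 0.0520 0.2231 0.9734]
after S2 (compose_so3): [0.4068 0.8974 -0.1707; -0.7692 0.2357 -0.5939; -0.4928 0.3729 0.7862]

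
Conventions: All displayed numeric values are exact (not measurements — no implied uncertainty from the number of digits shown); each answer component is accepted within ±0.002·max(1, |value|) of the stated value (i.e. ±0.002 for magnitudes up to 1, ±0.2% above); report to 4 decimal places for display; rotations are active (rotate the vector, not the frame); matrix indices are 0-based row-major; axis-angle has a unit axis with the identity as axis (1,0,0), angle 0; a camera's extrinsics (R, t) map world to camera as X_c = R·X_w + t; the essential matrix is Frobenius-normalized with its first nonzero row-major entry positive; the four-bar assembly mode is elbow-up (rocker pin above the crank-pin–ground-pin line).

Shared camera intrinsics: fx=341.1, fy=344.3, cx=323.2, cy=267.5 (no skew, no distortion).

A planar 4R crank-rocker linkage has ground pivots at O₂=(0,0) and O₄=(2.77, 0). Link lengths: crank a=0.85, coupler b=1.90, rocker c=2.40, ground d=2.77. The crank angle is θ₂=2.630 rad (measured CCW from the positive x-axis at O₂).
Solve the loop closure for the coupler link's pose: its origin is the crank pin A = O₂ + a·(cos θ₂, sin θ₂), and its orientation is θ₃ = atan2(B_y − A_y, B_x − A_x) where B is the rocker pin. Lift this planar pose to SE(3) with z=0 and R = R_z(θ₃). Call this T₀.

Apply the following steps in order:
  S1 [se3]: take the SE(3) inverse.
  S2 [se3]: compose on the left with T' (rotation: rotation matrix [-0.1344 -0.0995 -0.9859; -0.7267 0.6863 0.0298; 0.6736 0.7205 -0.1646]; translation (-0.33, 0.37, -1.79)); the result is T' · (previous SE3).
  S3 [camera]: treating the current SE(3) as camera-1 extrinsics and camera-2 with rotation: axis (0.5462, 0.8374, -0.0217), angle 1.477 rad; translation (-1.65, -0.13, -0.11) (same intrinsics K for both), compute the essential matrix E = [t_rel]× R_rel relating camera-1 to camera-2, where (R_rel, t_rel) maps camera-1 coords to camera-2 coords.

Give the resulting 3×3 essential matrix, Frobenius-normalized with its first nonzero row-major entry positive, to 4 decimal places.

source (fourbar_fk): coupler pose = R=[0.8401 -0.5424 0.0000; 0.5424 0.8401 0.0000; 0.0000 0.0000 1.0000], t=(-0.7412, 0.4161, 0.0000)
after S1 (invert_se3): R=[0.8401 0.5424 0.0000; -0.5424 0.8401 0.0000; 0.0000 0.0000 1.0000], t=(0.3970, -0.7516, 0.0000)
after S2 (compose_se3): R=[-0.0589 -0.1565 -0.9859; -0.9828 0.1824 0.0298; 0.1751 0.9707 -0.1646], t=(-0.3086, -0.4343, -2.0641)
after S3 (essential): [0.1857 -0.5495 0.0794; 0.3150 -0.2937 -0.2417; -0.2913 -0.2354 0.5225]

matrix = [0.1857 -0.5495 0.0794; 0.3150 -0.2937 -0.2417; -0.2913 -0.2354 0.5225]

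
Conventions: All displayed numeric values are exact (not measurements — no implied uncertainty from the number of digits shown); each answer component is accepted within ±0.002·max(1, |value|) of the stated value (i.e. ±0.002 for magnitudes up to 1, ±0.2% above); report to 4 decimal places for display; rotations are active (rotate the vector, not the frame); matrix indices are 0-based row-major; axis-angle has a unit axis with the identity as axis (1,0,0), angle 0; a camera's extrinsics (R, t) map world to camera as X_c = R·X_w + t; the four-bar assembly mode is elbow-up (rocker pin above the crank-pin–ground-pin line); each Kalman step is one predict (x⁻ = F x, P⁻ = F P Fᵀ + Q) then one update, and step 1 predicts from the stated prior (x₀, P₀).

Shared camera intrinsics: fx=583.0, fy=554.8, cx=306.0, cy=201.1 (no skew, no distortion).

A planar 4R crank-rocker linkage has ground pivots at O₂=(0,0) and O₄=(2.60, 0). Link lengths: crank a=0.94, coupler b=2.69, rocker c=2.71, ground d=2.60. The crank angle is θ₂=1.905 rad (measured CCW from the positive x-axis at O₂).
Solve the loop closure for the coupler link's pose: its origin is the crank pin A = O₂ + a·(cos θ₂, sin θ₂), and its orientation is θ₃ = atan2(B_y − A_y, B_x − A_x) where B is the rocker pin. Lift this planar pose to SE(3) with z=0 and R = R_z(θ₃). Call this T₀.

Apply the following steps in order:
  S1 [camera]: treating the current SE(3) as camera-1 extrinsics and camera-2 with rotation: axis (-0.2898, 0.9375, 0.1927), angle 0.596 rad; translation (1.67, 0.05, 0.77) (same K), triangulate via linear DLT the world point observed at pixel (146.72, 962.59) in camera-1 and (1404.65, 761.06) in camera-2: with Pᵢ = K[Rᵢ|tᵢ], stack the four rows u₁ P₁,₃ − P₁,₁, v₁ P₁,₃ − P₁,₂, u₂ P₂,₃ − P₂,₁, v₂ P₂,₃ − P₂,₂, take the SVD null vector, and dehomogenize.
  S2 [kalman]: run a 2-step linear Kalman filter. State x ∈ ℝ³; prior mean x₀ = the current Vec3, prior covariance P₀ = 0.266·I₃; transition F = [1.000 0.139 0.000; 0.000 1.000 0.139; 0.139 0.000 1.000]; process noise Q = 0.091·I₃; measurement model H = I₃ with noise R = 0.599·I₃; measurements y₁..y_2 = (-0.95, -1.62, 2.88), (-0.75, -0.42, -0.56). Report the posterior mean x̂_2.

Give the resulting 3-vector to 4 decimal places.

source (fourbar_fk): coupler pose = R=[0.7765 -0.6301 0.0000; 0.6301 0.7765 0.0000; 0.0000 0.0000 1.0000], t=(-0.3083, 0.8880, 0.0000)
after S1 (triangulate): (0.7872, 1.2162, 1.6964)
after S2 (kf_track): (-0.2247, 0.1104, 1.1258)

result = (-0.2247, 0.1104, 1.1258)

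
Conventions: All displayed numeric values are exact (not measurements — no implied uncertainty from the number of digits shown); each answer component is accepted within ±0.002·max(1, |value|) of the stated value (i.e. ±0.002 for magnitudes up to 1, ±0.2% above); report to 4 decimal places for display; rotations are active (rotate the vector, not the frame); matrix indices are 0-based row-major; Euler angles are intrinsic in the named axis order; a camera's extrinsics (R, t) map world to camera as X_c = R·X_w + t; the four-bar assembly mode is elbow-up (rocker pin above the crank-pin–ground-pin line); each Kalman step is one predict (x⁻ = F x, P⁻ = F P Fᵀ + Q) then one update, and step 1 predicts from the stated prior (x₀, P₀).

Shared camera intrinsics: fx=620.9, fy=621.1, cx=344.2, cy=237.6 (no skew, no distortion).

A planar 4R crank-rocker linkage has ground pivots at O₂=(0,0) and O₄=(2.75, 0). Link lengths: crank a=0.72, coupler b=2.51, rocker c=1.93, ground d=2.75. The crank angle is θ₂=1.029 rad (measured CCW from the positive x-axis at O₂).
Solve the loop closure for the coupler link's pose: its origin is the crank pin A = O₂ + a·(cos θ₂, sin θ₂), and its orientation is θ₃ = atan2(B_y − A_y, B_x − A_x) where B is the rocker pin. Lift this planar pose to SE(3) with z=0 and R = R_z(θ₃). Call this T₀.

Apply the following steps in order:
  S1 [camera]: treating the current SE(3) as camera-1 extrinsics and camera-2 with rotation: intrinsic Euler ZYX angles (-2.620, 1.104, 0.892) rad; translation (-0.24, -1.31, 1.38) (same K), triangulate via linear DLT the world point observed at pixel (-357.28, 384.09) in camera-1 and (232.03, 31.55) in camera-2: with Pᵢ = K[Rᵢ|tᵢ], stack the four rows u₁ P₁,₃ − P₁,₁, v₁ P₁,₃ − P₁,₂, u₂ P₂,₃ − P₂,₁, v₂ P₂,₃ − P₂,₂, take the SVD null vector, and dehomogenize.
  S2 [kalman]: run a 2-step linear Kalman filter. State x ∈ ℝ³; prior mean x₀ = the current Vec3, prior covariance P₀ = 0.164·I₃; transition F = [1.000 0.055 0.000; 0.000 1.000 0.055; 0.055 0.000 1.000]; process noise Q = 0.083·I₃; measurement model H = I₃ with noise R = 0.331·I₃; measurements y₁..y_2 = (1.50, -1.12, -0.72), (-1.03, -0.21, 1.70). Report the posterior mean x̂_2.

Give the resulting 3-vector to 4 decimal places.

source (fourbar_fk): coupler pose = R=[0.8556 -0.5176 0.0000; 0.5176 0.8556 0.0000; 0.0000 0.0000 1.0000], t=(0.3713, 0.6169, 0.0000)
after S1 (triangulate): (-1.3259, 0.3060, 0.8157)
after S2 (kf_track): (-0.4865, -0.2313, 0.7507)

result = (-0.4865, -0.2313, 0.7507)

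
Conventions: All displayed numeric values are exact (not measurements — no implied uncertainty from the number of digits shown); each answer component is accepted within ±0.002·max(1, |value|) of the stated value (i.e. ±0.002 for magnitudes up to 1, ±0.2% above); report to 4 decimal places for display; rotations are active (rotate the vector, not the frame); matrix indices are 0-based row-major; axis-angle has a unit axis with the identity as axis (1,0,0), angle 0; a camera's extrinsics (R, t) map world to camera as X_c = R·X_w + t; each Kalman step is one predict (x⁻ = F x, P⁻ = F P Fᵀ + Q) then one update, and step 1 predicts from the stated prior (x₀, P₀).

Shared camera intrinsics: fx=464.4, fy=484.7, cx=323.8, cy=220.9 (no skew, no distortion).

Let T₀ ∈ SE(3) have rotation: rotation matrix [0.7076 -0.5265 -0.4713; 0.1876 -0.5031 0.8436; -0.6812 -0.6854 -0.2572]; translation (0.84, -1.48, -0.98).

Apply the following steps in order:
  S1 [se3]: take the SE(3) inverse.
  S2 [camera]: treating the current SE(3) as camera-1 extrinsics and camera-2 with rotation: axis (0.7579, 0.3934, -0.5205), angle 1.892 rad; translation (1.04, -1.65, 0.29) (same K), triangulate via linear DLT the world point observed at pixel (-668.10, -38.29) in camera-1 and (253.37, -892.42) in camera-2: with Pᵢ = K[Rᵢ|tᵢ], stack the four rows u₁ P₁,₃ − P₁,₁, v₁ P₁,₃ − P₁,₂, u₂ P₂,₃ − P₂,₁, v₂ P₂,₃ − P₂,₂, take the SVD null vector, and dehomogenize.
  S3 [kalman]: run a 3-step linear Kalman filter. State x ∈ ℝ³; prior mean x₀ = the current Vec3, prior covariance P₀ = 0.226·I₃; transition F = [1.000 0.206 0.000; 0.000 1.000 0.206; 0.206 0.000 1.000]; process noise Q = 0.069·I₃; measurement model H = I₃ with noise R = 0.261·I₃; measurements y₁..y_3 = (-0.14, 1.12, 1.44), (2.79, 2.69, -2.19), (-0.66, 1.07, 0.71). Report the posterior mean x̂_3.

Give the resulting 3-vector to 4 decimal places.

result = (0.4668, 1.2812, 0.1916)

after S1 (invert_se3): R=[0.7076 0.1876 -0.6812; -0.5265 -0.5031 -0.6854; -0.4713 0.8436 -0.2572], t=(-0.9843, -0.9740, 1.3924)
after S2 (triangulate): (-1.0723, -0.6797, 0.7785)
after S3 (kf_track): (0.4668, 1.2812, 0.1916)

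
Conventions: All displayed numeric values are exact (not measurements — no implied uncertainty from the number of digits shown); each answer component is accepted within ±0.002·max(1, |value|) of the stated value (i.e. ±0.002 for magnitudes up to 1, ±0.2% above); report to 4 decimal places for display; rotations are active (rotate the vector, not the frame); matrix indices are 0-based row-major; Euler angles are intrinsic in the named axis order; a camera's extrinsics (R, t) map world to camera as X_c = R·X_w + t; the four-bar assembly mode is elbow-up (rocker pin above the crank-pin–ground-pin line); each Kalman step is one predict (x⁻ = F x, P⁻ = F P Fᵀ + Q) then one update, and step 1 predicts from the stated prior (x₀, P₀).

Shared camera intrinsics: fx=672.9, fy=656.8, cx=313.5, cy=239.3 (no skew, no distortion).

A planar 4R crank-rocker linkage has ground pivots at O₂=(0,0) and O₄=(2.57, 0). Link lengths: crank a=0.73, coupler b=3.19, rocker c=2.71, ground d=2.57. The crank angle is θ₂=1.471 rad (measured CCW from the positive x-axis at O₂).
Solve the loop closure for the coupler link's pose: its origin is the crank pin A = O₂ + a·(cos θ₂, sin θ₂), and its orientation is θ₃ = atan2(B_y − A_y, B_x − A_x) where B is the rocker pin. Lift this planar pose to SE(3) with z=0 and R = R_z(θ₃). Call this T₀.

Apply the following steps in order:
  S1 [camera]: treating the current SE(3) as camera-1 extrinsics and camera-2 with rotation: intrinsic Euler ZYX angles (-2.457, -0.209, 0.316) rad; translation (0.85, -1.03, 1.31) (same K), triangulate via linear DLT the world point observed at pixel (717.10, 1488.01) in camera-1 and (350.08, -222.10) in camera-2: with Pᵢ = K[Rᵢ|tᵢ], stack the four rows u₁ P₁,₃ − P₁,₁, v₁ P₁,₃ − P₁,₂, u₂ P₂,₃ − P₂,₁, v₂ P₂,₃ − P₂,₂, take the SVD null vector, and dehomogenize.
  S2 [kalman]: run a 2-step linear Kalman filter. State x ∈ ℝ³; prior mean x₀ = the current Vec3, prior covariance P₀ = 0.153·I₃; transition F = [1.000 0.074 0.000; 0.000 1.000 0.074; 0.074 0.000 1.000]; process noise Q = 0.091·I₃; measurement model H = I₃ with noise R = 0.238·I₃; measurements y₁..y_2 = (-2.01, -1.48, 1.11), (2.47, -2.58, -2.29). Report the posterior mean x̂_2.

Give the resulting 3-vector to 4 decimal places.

source (fourbar_fk): coupler pose = R=[0.7832 -0.6218 0.0000; 0.6218 0.7832 0.0000; 0.0000 0.0000 1.0000], t=(0.0727, 0.7264, 0.0000)
after S1 (triangulate): (1.5986, 0.8999, 1.2756)
after S2 (kf_track): (0.9527, -1.3399, -0.4586)

result = (0.9527, -1.3399, -0.4586)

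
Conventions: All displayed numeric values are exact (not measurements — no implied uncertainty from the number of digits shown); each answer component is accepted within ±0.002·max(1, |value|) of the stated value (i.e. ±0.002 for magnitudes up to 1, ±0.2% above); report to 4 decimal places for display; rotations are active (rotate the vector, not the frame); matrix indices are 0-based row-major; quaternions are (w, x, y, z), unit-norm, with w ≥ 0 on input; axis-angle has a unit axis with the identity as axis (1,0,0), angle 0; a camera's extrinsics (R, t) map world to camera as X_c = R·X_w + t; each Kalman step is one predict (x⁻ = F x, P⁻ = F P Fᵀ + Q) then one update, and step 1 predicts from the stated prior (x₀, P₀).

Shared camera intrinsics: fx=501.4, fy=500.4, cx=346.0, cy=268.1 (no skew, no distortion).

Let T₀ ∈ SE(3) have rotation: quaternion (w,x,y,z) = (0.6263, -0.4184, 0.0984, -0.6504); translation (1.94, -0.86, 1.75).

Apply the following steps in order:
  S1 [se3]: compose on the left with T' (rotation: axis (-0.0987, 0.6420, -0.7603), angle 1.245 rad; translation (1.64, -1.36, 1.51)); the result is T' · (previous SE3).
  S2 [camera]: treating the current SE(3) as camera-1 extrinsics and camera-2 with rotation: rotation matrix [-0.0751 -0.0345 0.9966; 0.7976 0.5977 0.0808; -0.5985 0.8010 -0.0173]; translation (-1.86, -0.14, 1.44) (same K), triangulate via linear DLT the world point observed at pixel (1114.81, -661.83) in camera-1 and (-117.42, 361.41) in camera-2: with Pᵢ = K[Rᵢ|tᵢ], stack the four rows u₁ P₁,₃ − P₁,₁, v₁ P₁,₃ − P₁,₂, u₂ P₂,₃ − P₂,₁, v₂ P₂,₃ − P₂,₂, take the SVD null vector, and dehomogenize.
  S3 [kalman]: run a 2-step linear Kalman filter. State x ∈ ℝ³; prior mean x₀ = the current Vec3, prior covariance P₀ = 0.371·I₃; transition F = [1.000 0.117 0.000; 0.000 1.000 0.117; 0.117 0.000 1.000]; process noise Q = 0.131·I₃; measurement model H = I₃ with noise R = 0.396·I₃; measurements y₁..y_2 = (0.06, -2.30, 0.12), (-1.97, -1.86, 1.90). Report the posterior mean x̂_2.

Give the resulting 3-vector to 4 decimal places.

result = (-0.9090, -1.5729, 1.0920)

after S1 (compose_se3): R=[-0.2860 -0.3235 0.9020; -0.7416 -0.5214 -0.4221; 0.6068 -0.7896 -0.0908], t=(2.8451, -3.7744, 2.0428)
after S2 (triangulate): (0.4527, -0.1877, 0.9647)
after S3 (kf_track): (-0.9090, -1.5729, 1.0920)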